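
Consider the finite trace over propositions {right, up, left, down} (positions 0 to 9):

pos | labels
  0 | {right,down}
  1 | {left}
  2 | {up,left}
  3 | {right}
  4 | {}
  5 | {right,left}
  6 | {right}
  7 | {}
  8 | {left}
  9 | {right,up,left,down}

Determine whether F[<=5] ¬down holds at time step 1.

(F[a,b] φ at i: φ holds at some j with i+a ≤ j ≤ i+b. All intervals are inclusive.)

True

Check ¬down at each j in [1,6]:
  j=1: true
  j=2: true
  j=3: true
  j=4: true
  j=5: true
  j=6: true
Found at j=1 → formula holds.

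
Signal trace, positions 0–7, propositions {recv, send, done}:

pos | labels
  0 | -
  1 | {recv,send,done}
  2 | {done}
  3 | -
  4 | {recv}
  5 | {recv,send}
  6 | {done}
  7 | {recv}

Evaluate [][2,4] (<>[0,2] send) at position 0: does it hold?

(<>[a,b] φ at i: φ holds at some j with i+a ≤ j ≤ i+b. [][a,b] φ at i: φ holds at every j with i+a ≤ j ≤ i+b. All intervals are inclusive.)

False

Check <>[0,2] send at every j in [2,4]:
  j=2: fails (none in [2,4])
  j=3: holds (witness at 5)
  j=4: holds (witness at 5)
Fails at j=2 → formula fails.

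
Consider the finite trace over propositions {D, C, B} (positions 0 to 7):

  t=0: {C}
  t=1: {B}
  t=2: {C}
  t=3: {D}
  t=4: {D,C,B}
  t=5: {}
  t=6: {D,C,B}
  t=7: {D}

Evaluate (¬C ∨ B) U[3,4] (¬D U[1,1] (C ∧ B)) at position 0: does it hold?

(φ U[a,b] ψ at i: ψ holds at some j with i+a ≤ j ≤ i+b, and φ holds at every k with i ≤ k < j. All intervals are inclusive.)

Need some j in [3,4] with (¬D U[1,1] (C ∧ B)), and (¬C ∨ B) at every k in [0,j-1].
  j=3: (¬D U[1,1] (C ∧ B)) — fails.
  j=4: (¬D U[1,1] (C ∧ B)) — fails.
No j in the window works → until fails.

Does not hold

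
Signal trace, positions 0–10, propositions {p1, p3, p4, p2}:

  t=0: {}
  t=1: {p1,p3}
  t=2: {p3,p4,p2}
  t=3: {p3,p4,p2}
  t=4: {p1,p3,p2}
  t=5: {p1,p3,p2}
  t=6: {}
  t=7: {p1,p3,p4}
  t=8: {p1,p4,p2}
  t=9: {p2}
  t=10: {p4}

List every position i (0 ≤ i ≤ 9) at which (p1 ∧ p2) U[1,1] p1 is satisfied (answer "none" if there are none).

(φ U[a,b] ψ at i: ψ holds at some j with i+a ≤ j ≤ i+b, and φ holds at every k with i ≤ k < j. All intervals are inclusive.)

Evaluate at each i in [0,9]:
  i=0: ✗ (lhs fails at k=0 before rhs at j=1)
  i=1: ✗ (no rhs in [2,2])
  i=2: ✗ (no rhs in [3,3])
  i=3: ✗ (lhs fails at k=3 before rhs at j=4)
  i=4: ✓ (rhs at j=5; lhs holds on [4,4])
  i=5: ✗ (no rhs in [6,6])
  i=6: ✗ (lhs fails at k=6 before rhs at j=7)
  i=7: ✗ (lhs fails at k=7 before rhs at j=8)
  i=8: ✗ (no rhs in [9,9])
  i=9: ✗ (no rhs in [10,10])

4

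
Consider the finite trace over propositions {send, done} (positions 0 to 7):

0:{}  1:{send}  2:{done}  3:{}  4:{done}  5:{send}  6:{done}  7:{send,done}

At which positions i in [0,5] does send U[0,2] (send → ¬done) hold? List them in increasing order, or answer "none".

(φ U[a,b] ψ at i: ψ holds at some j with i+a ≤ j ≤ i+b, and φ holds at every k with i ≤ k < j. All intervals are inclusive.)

0, 1, 2, 3, 4, 5

Evaluate at each i in [0,5]:
  i=0: ✓ (rhs at j=0)
  i=1: ✓ (rhs at j=1)
  i=2: ✓ (rhs at j=2)
  i=3: ✓ (rhs at j=3)
  i=4: ✓ (rhs at j=4)
  i=5: ✓ (rhs at j=5)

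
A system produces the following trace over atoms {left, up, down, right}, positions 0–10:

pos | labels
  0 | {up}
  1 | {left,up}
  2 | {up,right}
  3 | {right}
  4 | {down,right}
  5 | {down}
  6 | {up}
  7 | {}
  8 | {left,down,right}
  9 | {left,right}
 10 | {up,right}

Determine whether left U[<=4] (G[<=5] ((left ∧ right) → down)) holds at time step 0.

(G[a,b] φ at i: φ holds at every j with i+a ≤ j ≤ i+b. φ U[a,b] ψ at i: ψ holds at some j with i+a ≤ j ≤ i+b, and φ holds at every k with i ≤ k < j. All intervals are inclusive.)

Holds

Need some j in [0,4] with G[<=5] ((left ∧ right) → down), and left at every k in [0,j-1].
  j=0: G[<=5] ((left ∧ right) → down) holds; no prefix to check → satisfied.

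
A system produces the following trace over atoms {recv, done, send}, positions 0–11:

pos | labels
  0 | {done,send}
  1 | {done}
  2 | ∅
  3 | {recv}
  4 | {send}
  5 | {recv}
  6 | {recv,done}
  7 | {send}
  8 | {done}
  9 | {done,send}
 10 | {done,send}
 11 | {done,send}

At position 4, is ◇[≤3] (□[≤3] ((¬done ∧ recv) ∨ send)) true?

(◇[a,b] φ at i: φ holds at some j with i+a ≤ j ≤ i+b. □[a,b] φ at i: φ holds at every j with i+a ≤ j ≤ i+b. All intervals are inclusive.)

Does not hold

Check □[≤3] ((¬done ∧ recv) ∨ send) at each j in [4,7]:
  j=4: fails at 6
  j=5: fails at 6
  j=6: fails at 6
  j=7: fails at 8
No position in the window satisfies it → formula fails.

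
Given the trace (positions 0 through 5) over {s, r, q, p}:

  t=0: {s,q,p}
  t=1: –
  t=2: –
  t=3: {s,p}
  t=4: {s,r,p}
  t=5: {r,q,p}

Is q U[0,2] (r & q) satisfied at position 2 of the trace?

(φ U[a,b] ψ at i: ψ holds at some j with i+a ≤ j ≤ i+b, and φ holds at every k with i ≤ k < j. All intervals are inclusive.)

False

Need some j in [2,4] with (r & q), and q at every k in [2,j-1].
  j=2: (r & q) false.
  j=3: (r & q) false.
  j=4: (r & q) false.
No j in the window works → until fails.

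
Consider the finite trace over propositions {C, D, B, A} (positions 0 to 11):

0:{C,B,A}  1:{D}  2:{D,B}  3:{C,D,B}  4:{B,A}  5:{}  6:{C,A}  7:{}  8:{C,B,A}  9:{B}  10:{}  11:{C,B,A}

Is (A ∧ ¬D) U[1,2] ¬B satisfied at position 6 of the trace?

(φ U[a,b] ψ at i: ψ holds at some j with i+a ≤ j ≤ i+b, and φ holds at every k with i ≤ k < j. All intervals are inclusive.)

Need some j in [7,8] with ¬B, and (A ∧ ¬D) at every k in [6,j-1].
  j=7: ¬B holds; (A ∧ ¬D) holds at every k in [6,6] → satisfied.

Holds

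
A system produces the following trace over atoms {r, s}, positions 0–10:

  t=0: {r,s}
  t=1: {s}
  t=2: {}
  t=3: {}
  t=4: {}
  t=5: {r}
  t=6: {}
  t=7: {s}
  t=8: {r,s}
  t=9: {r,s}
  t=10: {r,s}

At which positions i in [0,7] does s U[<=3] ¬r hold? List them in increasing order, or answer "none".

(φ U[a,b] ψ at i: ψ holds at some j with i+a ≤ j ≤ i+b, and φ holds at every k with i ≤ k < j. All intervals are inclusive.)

Evaluate at each i in [0,7]:
  i=0: ✓ (rhs at j=1; lhs holds on [0,0])
  i=1: ✓ (rhs at j=1)
  i=2: ✓ (rhs at j=2)
  i=3: ✓ (rhs at j=3)
  i=4: ✓ (rhs at j=4)
  i=5: ✗ (lhs fails at k=5 before rhs at j=6)
  i=6: ✓ (rhs at j=6)
  i=7: ✓ (rhs at j=7)

0, 1, 2, 3, 4, 6, 7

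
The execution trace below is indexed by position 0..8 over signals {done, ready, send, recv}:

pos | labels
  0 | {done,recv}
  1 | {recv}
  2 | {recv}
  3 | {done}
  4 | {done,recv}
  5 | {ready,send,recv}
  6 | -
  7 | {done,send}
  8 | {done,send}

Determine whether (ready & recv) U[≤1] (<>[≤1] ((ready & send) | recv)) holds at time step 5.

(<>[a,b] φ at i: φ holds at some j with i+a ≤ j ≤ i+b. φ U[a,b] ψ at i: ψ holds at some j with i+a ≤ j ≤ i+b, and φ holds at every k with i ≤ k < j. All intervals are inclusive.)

Need some j in [5,6] with <>[≤1] ((ready & send) | recv), and (ready & recv) at every k in [5,j-1].
  j=5: <>[≤1] ((ready & send) | recv) holds; no prefix to check → satisfied.

Holds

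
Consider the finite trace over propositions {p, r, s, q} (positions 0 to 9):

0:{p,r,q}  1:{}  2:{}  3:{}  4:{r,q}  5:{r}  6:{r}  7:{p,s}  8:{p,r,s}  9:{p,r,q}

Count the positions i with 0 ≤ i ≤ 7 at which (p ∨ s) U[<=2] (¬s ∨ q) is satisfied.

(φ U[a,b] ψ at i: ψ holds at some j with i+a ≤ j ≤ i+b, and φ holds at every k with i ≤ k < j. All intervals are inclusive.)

8

Evaluate at each i in [0,7]:
  i=0: ✓ (rhs at j=0)
  i=1: ✓ (rhs at j=1)
  i=2: ✓ (rhs at j=2)
  i=3: ✓ (rhs at j=3)
  i=4: ✓ (rhs at j=4)
  i=5: ✓ (rhs at j=5)
  i=6: ✓ (rhs at j=6)
  i=7: ✓ (rhs at j=9; lhs holds on [7,8])
Positions where it holds: {0, 1, 2, 3, 4, 5, 6, 7} → 8.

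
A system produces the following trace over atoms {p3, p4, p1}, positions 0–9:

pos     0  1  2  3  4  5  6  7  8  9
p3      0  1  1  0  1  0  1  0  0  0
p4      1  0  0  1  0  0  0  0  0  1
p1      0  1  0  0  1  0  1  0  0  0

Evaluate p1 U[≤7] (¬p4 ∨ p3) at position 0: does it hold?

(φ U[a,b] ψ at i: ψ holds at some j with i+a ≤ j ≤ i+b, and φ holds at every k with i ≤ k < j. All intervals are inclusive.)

False

Need some j in [0,7] with (¬p4 ∨ p3), and p1 at every k in [0,j-1].
  j=0: (¬p4 ∨ p3) false.
  j=1: (¬p4 ∨ p3) holds, but p1 fails at k=0 → not this j.
  j=2: (¬p4 ∨ p3) holds, but p1 fails at k=0 → not this j.
  j=3: (¬p4 ∨ p3) false.
  j=4: (¬p4 ∨ p3) holds, but p1 fails at k=0 → not this j.
  j=5: (¬p4 ∨ p3) holds, but p1 fails at k=0 → not this j.
  j=6: (¬p4 ∨ p3) holds, but p1 fails at k=0 → not this j.
  j=7: (¬p4 ∨ p3) holds, but p1 fails at k=0 → not this j.
No j in the window works → until fails.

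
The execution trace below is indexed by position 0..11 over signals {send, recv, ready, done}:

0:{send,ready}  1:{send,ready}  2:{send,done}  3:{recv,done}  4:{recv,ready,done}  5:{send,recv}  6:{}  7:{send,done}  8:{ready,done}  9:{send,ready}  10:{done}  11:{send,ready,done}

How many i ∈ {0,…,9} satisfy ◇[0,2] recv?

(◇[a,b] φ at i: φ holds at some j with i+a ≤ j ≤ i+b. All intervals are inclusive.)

Evaluate at each i in [0,9]:
  i=0: ✗ (none in [0,2])
  i=1: ✓ (witness j=3)
  i=2: ✓ (witness j=3)
  i=3: ✓ (witness j=3)
  i=4: ✓ (witness j=4)
  i=5: ✓ (witness j=5)
  i=6: ✗ (none in [6,8])
  i=7: ✗ (none in [7,9])
  i=8: ✗ (none in [8,10])
  i=9: ✗ (none in [9,11])
Positions where it holds: {1, 2, 3, 4, 5} → 5.

5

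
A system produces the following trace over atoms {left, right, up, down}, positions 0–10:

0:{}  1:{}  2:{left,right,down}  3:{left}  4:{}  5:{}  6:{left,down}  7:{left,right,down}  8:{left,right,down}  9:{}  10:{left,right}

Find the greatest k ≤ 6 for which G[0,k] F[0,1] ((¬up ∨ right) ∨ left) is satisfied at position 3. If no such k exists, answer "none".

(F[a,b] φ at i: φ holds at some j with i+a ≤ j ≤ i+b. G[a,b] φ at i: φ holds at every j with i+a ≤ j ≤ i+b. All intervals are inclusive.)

F[0,1] ((¬up ∨ right) ∨ left) must hold from j=3 onward; find where it first fails.
  j=3: holds
  j=4: holds
  j=5: holds
  j=6: holds
  j=7: holds
  j=8: holds
  j=9: holds
Holds through j=9; largest k = 6.

6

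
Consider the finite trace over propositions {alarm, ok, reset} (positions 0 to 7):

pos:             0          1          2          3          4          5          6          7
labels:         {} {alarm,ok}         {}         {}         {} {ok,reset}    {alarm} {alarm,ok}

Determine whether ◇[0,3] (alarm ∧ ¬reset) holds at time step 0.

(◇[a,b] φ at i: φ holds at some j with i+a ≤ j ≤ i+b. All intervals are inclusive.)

Yes

Check (alarm ∧ ¬reset) at each j in [0,3]:
  j=0: false
  j=1: true
  j=2: false
  j=3: false
Found at j=1 → formula holds.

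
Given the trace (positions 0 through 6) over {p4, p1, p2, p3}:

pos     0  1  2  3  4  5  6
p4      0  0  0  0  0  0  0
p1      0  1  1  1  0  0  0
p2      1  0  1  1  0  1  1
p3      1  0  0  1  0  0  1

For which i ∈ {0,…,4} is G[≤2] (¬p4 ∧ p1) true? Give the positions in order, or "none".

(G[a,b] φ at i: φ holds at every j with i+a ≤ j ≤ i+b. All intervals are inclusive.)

Evaluate at each i in [0,4]:
  i=0: ✗ (fails at j=0)
  i=1: ✓ (all of [1,3])
  i=2: ✗ (fails at j=4)
  i=3: ✗ (fails at j=4)
  i=4: ✗ (fails at j=4)

1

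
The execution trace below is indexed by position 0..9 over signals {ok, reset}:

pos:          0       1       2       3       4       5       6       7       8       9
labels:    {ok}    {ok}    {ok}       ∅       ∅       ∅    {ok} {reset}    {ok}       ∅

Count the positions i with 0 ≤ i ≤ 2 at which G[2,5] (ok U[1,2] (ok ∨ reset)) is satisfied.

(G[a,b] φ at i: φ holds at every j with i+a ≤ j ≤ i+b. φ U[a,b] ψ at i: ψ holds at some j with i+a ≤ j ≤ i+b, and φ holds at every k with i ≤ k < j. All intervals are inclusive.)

0

Evaluate at each i in [0,2]:
  i=0: ✗ (fails at j=2)
  i=1: ✗ (fails at j=3)
  i=2: ✗ (fails at j=4)
Positions where it holds: {} → 0.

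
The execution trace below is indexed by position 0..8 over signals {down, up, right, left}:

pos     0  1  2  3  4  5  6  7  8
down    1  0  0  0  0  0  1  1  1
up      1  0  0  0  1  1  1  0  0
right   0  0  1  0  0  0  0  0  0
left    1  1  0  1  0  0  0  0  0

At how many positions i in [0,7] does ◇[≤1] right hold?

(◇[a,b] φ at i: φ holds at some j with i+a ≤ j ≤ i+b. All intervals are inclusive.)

Evaluate at each i in [0,7]:
  i=0: ✗ (none in [0,1])
  i=1: ✓ (witness j=2)
  i=2: ✓ (witness j=2)
  i=3: ✗ (none in [3,4])
  i=4: ✗ (none in [4,5])
  i=5: ✗ (none in [5,6])
  i=6: ✗ (none in [6,7])
  i=7: ✗ (none in [7,8])
Positions where it holds: {1, 2} → 2.

2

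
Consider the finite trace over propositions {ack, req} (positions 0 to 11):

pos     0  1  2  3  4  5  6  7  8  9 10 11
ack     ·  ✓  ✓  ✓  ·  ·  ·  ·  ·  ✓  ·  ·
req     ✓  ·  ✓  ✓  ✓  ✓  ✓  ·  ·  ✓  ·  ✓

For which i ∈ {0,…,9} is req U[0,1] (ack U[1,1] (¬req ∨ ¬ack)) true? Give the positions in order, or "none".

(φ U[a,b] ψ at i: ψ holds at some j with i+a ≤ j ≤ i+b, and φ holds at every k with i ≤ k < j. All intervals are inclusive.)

Evaluate at each i in [0,9]:
  i=0: ✗ (no rhs in [0,1])
  i=1: ✗ (no rhs in [1,2])
  i=2: ✓ (rhs at j=3; lhs holds on [2,2])
  i=3: ✓ (rhs at j=3)
  i=4: ✗ (no rhs in [4,5])
  i=5: ✗ (no rhs in [5,6])
  i=6: ✗ (no rhs in [6,7])
  i=7: ✗ (no rhs in [7,8])
  i=8: ✗ (lhs fails at k=8 before rhs at j=9)
  i=9: ✓ (rhs at j=9)

2, 3, 9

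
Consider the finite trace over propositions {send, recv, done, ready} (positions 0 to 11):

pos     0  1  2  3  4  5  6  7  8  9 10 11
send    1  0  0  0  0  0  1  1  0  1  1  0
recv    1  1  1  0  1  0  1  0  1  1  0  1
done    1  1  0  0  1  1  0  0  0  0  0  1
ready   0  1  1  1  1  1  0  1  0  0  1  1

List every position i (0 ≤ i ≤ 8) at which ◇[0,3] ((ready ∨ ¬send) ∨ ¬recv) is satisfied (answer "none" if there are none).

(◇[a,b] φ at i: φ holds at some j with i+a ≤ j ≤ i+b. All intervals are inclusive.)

Evaluate at each i in [0,8]:
  i=0: ✓ (witness j=1)
  i=1: ✓ (witness j=1)
  i=2: ✓ (witness j=2)
  i=3: ✓ (witness j=3)
  i=4: ✓ (witness j=4)
  i=5: ✓ (witness j=5)
  i=6: ✓ (witness j=7)
  i=7: ✓ (witness j=7)
  i=8: ✓ (witness j=8)

0, 1, 2, 3, 4, 5, 6, 7, 8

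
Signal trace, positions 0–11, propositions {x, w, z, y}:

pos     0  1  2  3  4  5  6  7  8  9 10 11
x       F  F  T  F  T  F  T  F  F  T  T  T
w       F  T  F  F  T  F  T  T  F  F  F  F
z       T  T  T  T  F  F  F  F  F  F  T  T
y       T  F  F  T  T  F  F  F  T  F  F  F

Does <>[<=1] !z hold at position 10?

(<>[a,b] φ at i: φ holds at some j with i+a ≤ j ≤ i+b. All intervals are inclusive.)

No

Check !z at each j in [10,11]:
  j=10: false
  j=11: false
No position in the window satisfies it → formula fails.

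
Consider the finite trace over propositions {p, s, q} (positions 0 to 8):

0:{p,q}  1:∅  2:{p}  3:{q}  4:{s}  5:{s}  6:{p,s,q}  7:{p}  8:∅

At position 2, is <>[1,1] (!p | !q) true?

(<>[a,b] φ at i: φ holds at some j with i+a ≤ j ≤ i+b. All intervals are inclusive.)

Holds

Check (!p | !q) at each j in [3,3]:
  j=3: true
Found at j=3 → formula holds.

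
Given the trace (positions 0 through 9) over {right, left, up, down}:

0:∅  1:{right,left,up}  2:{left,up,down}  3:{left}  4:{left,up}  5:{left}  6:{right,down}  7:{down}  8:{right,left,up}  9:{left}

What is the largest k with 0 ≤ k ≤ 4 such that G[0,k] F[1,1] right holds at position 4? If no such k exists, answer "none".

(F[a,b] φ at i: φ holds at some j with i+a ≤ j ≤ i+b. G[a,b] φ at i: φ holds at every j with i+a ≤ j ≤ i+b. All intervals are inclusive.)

none

F[1,1] right must hold from j=4 onward; find where it first fails.
  j=4: fails → no k works.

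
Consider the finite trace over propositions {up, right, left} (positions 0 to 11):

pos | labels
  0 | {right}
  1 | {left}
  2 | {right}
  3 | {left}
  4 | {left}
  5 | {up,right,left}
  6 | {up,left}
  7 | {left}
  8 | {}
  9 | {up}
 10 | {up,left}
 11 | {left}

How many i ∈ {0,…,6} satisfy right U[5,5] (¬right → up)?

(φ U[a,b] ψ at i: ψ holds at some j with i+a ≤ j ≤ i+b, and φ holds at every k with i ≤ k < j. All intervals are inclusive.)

0

Evaluate at each i in [0,6]:
  i=0: ✗ (lhs fails at k=1 before rhs at j=5)
  i=1: ✗ (lhs fails at k=1 before rhs at j=6)
  i=2: ✗ (no rhs in [7,7])
  i=3: ✗ (no rhs in [8,8])
  i=4: ✗ (lhs fails at k=4 before rhs at j=9)
  i=5: ✗ (lhs fails at k=6 before rhs at j=10)
  i=6: ✗ (no rhs in [11,11])
Positions where it holds: {} → 0.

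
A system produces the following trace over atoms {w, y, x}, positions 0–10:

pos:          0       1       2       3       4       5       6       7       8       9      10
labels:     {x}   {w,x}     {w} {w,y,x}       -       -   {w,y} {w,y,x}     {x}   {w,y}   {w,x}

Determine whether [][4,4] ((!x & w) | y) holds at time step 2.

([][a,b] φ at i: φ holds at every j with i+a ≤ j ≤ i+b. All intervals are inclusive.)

True

Check ((!x & w) | y) at every j in [6,6]:
  j=6: true
All positions satisfy it → formula holds.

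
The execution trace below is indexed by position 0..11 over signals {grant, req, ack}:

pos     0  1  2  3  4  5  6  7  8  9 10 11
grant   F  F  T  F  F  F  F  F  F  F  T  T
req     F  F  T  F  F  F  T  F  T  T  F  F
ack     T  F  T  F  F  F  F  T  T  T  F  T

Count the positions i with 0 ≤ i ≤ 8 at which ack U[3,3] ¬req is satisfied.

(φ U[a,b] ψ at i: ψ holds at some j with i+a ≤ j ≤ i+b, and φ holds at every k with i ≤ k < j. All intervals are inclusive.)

Evaluate at each i in [0,8]:
  i=0: ✗ (lhs fails at k=1 before rhs at j=3)
  i=1: ✗ (lhs fails at k=1 before rhs at j=4)
  i=2: ✗ (lhs fails at k=3 before rhs at j=5)
  i=3: ✗ (no rhs in [6,6])
  i=4: ✗ (lhs fails at k=4 before rhs at j=7)
  i=5: ✗ (no rhs in [8,8])
  i=6: ✗ (no rhs in [9,9])
  i=7: ✓ (rhs at j=10; lhs holds on [7,9])
  i=8: ✗ (lhs fails at k=10 before rhs at j=11)
Positions where it holds: {7} → 1.

1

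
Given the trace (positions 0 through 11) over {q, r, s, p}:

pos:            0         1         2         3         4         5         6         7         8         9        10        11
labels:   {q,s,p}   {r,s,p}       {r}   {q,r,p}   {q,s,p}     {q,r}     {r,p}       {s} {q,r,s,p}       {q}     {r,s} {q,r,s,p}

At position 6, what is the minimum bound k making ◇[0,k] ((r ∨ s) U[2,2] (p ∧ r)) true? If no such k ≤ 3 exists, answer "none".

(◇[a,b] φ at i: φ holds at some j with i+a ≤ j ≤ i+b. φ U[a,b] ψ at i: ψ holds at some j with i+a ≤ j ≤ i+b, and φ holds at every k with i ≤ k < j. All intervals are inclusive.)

Scan j = 6,7,… for ((r ∨ s) U[2,2] (p ∧ r)):
  j=6: holds
First hit at j=6, so smallest k = 6-6 = 0.

0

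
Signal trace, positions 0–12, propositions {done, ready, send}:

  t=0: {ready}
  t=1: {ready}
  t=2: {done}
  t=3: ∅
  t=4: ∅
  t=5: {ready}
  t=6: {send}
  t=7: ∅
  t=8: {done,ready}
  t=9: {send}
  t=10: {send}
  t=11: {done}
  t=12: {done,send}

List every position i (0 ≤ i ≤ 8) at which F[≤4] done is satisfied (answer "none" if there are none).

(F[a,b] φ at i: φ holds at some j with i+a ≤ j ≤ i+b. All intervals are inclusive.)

Evaluate at each i in [0,8]:
  i=0: ✓ (witness j=2)
  i=1: ✓ (witness j=2)
  i=2: ✓ (witness j=2)
  i=3: ✗ (none in [3,7])
  i=4: ✓ (witness j=8)
  i=5: ✓ (witness j=8)
  i=6: ✓ (witness j=8)
  i=7: ✓ (witness j=8)
  i=8: ✓ (witness j=8)

0, 1, 2, 4, 5, 6, 7, 8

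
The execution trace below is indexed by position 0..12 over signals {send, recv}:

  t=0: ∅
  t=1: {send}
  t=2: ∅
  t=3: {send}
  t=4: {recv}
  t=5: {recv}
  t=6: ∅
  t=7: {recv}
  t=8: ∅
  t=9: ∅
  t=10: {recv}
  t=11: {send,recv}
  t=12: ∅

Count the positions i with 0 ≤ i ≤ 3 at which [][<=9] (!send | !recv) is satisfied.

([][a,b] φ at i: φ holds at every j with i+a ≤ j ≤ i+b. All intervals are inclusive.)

Evaluate at each i in [0,3]:
  i=0: ✓ (all of [0,9])
  i=1: ✓ (all of [1,10])
  i=2: ✗ (fails at j=11)
  i=3: ✗ (fails at j=11)
Positions where it holds: {0, 1} → 2.

2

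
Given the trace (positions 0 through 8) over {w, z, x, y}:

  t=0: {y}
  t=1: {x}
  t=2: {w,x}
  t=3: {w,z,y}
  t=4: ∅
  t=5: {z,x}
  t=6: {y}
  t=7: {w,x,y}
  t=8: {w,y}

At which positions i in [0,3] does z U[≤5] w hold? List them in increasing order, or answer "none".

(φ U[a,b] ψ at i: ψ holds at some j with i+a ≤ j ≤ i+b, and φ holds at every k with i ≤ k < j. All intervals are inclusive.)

Evaluate at each i in [0,3]:
  i=0: ✗ (lhs fails at k=0 before rhs at j=2)
  i=1: ✗ (lhs fails at k=1 before rhs at j=2)
  i=2: ✓ (rhs at j=2)
  i=3: ✓ (rhs at j=3)

2, 3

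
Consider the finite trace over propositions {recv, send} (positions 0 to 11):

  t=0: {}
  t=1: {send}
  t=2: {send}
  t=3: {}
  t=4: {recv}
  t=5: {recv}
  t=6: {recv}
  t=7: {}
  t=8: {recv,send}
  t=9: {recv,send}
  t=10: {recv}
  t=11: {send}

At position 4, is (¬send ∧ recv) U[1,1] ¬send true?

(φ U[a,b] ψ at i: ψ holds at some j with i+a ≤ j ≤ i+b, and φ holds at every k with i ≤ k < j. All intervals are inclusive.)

Holds

Need some j in [5,5] with ¬send, and (¬send ∧ recv) at every k in [4,j-1].
  j=5: ¬send holds; (¬send ∧ recv) holds at every k in [4,4] → satisfied.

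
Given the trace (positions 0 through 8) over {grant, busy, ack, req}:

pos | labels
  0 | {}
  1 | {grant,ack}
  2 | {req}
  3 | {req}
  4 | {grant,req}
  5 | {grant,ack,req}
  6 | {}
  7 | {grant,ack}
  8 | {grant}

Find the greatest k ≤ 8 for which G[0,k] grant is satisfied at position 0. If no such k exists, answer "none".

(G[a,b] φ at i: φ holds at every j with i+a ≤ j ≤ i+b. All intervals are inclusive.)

none

grant must hold from j=0 onward; find where it first fails.
  j=0: fails → no k works.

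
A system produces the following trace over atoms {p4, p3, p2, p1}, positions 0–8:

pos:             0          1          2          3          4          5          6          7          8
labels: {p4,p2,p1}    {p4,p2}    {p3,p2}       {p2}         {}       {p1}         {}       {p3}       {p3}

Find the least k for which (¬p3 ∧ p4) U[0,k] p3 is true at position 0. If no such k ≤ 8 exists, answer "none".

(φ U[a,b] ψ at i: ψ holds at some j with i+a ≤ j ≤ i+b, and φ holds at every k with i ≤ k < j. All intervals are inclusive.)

2

Need earliest j ≥ 0 with p3, and (¬p3 ∧ p4) at every k in [0,j-1].
  j=0: rhs fails.
  j=1: rhs fails.
  j=2: rhs holds; lhs holds on [0,1]. k = 2.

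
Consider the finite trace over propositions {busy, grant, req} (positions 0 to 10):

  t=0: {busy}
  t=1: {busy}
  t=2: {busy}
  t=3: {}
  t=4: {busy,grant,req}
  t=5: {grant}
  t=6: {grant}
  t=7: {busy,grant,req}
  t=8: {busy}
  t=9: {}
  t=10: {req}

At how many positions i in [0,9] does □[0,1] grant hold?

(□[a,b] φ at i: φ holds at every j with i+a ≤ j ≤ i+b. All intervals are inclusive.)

3

Evaluate at each i in [0,9]:
  i=0: ✗ (fails at j=0)
  i=1: ✗ (fails at j=1)
  i=2: ✗ (fails at j=2)
  i=3: ✗ (fails at j=3)
  i=4: ✓ (all of [4,5])
  i=5: ✓ (all of [5,6])
  i=6: ✓ (all of [6,7])
  i=7: ✗ (fails at j=8)
  i=8: ✗ (fails at j=8)
  i=9: ✗ (fails at j=9)
Positions where it holds: {4, 5, 6} → 3.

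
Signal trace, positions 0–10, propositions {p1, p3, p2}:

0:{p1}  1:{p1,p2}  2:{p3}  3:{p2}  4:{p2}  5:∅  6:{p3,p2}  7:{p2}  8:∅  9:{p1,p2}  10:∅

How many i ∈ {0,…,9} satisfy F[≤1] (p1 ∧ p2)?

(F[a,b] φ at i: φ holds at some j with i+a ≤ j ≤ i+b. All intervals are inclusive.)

4

Evaluate at each i in [0,9]:
  i=0: ✓ (witness j=1)
  i=1: ✓ (witness j=1)
  i=2: ✗ (none in [2,3])
  i=3: ✗ (none in [3,4])
  i=4: ✗ (none in [4,5])
  i=5: ✗ (none in [5,6])
  i=6: ✗ (none in [6,7])
  i=7: ✗ (none in [7,8])
  i=8: ✓ (witness j=9)
  i=9: ✓ (witness j=9)
Positions where it holds: {0, 1, 8, 9} → 4.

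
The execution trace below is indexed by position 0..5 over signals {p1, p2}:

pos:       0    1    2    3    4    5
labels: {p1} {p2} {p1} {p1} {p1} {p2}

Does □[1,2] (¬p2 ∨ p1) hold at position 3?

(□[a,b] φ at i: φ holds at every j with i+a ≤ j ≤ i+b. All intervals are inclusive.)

Check (¬p2 ∨ p1) at every j in [4,5]:
  j=4: true
  j=5: false
Fails at j=5 → formula fails.

No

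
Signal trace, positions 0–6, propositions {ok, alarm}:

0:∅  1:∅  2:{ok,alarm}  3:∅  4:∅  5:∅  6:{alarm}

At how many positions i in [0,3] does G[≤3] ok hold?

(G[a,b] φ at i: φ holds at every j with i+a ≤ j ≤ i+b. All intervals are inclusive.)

0

Evaluate at each i in [0,3]:
  i=0: ✗ (fails at j=0)
  i=1: ✗ (fails at j=1)
  i=2: ✗ (fails at j=3)
  i=3: ✗ (fails at j=3)
Positions where it holds: {} → 0.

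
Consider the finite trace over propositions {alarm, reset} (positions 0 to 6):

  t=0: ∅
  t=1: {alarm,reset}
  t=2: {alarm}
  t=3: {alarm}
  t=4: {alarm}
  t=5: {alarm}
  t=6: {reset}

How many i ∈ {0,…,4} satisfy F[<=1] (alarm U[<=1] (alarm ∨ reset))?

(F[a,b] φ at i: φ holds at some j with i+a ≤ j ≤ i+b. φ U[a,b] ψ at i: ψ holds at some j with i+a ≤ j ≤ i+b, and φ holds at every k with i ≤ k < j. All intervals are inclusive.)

5

Evaluate at each i in [0,4]:
  i=0: ✓ (witness j=1)
  i=1: ✓ (witness j=1)
  i=2: ✓ (witness j=2)
  i=3: ✓ (witness j=3)
  i=4: ✓ (witness j=4)
Positions where it holds: {0, 1, 2, 3, 4} → 5.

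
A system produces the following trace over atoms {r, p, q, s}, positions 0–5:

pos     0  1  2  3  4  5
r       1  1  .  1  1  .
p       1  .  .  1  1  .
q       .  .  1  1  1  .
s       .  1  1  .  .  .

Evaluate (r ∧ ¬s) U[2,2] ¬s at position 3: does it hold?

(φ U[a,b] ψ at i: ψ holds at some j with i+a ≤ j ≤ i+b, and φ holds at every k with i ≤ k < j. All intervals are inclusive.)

True

Need some j in [5,5] with ¬s, and (r ∧ ¬s) at every k in [3,j-1].
  j=5: ¬s holds; (r ∧ ¬s) holds at every k in [3,4] → satisfied.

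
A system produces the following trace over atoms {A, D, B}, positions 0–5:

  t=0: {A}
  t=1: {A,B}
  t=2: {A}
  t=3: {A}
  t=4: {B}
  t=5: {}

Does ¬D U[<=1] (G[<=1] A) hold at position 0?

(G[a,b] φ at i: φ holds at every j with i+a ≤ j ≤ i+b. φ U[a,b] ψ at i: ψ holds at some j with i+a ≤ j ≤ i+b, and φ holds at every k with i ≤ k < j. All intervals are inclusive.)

Holds

Need some j in [0,1] with G[<=1] A, and ¬D at every k in [0,j-1].
  j=0: G[<=1] A holds; no prefix to check → satisfied.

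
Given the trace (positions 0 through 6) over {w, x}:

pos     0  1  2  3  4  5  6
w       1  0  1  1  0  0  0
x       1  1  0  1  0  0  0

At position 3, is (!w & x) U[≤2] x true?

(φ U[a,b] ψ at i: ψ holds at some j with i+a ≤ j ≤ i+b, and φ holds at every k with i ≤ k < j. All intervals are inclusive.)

Yes

Need some j in [3,5] with x, and (!w & x) at every k in [3,j-1].
  j=3: x holds; no prefix to check → satisfied.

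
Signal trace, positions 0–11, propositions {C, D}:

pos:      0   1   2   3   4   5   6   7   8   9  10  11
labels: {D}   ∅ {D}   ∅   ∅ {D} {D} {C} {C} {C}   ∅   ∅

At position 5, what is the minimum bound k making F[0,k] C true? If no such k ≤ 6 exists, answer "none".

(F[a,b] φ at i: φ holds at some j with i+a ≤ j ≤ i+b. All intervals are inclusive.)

2

Scan j = 5,6,… for C:
  j=5: fails
  j=6: fails
  j=7: holds
First hit at j=7, so smallest k = 7-5 = 2.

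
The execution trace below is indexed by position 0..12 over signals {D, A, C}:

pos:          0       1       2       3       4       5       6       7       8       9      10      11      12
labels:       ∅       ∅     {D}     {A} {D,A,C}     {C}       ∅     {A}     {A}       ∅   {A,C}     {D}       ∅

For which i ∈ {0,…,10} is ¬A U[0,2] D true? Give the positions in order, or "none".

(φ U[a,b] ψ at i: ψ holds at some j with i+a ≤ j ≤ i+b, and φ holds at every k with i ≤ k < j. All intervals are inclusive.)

0, 1, 2, 4

Evaluate at each i in [0,10]:
  i=0: ✓ (rhs at j=2; lhs holds on [0,1])
  i=1: ✓ (rhs at j=2; lhs holds on [1,1])
  i=2: ✓ (rhs at j=2)
  i=3: ✗ (lhs fails at k=3 before rhs at j=4)
  i=4: ✓ (rhs at j=4)
  i=5: ✗ (no rhs in [5,7])
  i=6: ✗ (no rhs in [6,8])
  i=7: ✗ (no rhs in [7,9])
  i=8: ✗ (no rhs in [8,10])
  i=9: ✗ (lhs fails at k=10 before rhs at j=11)
  i=10: ✗ (lhs fails at k=10 before rhs at j=11)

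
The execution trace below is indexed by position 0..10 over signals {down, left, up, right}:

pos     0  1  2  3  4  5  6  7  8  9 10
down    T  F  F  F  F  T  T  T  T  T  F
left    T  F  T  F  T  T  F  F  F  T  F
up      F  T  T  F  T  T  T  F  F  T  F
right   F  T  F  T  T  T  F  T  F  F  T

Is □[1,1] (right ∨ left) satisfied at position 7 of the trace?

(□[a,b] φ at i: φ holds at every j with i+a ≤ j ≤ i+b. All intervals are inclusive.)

False

Check (right ∨ left) at every j in [8,8]:
  j=8: false
Fails at j=8 → formula fails.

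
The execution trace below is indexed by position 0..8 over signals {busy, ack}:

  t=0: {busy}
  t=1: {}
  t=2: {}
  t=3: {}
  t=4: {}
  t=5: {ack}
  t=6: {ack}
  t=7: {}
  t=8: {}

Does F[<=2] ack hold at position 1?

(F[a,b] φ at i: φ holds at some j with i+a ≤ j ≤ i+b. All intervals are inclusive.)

No

Check ack at each j in [1,3]:
  j=1: false
  j=2: false
  j=3: false
No position in the window satisfies it → formula fails.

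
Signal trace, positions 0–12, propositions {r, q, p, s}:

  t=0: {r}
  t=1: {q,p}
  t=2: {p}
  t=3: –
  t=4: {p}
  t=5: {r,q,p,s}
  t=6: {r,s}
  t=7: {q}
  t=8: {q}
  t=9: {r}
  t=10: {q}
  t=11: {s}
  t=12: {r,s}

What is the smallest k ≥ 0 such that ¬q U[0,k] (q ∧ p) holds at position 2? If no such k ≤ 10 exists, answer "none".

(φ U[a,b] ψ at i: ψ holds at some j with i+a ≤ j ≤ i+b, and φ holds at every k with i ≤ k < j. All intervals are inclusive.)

Need earliest j ≥ 2 with (q ∧ p), and ¬q at every k in [2,j-1].
  j=2: rhs fails.
  j=3: rhs fails.
  j=4: rhs fails.
  j=5: rhs holds; lhs holds on [2,4]. k = 3.

3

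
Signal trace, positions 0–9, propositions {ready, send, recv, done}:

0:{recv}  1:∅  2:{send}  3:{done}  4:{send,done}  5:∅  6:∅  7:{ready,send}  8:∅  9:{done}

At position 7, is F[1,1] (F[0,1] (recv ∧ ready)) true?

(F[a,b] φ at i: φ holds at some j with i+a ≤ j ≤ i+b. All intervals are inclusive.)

No

Check F[0,1] (recv ∧ ready) at each j in [8,8]:
  j=8: fails (none in [8,9])
No position in the window satisfies it → formula fails.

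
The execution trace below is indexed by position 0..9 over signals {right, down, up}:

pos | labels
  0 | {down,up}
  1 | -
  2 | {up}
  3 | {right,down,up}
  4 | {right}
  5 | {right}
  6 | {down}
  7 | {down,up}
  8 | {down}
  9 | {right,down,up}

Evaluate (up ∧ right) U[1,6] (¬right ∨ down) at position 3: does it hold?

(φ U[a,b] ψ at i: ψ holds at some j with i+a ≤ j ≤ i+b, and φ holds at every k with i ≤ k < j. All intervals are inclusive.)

False

Need some j in [4,9] with (¬right ∨ down), and (up ∧ right) at every k in [3,j-1].
  j=4: (¬right ∨ down) false.
  j=5: (¬right ∨ down) false.
  j=6: (¬right ∨ down) holds, but (up ∧ right) fails at k=4 → not this j.
  j=7: (¬right ∨ down) holds, but (up ∧ right) fails at k=4 → not this j.
  j=8: (¬right ∨ down) holds, but (up ∧ right) fails at k=4 → not this j.
  j=9: (¬right ∨ down) holds, but (up ∧ right) fails at k=4 → not this j.
No j in the window works → until fails.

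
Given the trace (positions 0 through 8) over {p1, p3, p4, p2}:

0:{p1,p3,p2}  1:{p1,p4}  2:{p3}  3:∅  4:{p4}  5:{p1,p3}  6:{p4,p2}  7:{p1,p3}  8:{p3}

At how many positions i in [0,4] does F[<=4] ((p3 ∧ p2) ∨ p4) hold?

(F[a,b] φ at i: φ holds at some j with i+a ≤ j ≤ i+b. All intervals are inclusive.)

5

Evaluate at each i in [0,4]:
  i=0: ✓ (witness j=0)
  i=1: ✓ (witness j=1)
  i=2: ✓ (witness j=4)
  i=3: ✓ (witness j=4)
  i=4: ✓ (witness j=4)
Positions where it holds: {0, 1, 2, 3, 4} → 5.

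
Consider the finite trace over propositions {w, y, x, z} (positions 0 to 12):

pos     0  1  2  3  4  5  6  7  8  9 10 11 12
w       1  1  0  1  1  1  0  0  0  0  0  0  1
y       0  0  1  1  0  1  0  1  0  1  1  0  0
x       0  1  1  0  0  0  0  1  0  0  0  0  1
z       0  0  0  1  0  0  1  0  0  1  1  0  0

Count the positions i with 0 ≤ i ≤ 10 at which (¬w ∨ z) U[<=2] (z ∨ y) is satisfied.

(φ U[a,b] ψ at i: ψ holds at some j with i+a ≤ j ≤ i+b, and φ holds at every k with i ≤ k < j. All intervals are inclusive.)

Evaluate at each i in [0,10]:
  i=0: ✗ (lhs fails at k=0 before rhs at j=2)
  i=1: ✗ (lhs fails at k=1 before rhs at j=2)
  i=2: ✓ (rhs at j=2)
  i=3: ✓ (rhs at j=3)
  i=4: ✗ (lhs fails at k=4 before rhs at j=5)
  i=5: ✓ (rhs at j=5)
  i=6: ✓ (rhs at j=6)
  i=7: ✓ (rhs at j=7)
  i=8: ✓ (rhs at j=9; lhs holds on [8,8])
  i=9: ✓ (rhs at j=9)
  i=10: ✓ (rhs at j=10)
Positions where it holds: {2, 3, 5, 6, 7, 8, 9, 10} → 8.

8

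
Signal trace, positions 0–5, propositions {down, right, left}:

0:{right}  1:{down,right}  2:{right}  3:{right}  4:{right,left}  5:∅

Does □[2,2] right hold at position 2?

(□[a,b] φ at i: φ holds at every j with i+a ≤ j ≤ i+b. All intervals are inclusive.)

Check right at every j in [4,4]:
  j=4: true
All positions satisfy it → formula holds.

Yes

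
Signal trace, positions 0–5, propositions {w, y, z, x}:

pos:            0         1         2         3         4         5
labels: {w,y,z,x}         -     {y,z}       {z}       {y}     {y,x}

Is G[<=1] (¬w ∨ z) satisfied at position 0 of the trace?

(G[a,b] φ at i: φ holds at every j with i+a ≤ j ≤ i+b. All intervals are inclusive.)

Check (¬w ∨ z) at every j in [0,1]:
  j=0: true
  j=1: true
All positions satisfy it → formula holds.

Holds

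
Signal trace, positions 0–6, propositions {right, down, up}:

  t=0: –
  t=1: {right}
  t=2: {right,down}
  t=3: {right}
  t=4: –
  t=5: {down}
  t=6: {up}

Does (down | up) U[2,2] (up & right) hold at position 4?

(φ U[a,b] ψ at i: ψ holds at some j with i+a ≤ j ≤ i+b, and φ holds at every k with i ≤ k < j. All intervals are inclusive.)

Need some j in [6,6] with (up & right), and (down | up) at every k in [4,j-1].
  j=6: (up & right) false.
No j in the window works → until fails.

No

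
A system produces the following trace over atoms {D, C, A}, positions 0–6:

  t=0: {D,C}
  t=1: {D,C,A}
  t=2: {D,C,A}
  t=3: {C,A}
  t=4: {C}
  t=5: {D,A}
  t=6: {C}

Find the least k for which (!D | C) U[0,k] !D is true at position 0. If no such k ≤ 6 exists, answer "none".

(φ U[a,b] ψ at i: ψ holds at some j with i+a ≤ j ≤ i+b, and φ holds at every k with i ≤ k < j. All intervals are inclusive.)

3

Need earliest j ≥ 0 with !D, and (!D | C) at every k in [0,j-1].
  j=0: rhs fails.
  j=1: rhs fails.
  j=2: rhs fails.
  j=3: rhs holds; lhs holds on [0,2]. k = 3.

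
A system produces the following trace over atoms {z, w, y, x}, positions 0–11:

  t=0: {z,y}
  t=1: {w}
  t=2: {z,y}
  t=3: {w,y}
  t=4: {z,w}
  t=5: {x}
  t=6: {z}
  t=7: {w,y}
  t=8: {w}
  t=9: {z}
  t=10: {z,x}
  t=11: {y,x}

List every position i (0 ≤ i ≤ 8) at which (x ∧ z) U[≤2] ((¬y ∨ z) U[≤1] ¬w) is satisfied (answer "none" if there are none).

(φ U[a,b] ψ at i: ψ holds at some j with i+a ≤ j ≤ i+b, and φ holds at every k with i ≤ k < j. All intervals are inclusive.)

0, 1, 2, 4, 5, 6, 8

Evaluate at each i in [0,8]:
  i=0: ✓ (rhs at j=0)
  i=1: ✓ (rhs at j=1)
  i=2: ✓ (rhs at j=2)
  i=3: ✗ (lhs fails at k=3 before rhs at j=4)
  i=4: ✓ (rhs at j=4)
  i=5: ✓ (rhs at j=5)
  i=6: ✓ (rhs at j=6)
  i=7: ✗ (lhs fails at k=7 before rhs at j=8)
  i=8: ✓ (rhs at j=8)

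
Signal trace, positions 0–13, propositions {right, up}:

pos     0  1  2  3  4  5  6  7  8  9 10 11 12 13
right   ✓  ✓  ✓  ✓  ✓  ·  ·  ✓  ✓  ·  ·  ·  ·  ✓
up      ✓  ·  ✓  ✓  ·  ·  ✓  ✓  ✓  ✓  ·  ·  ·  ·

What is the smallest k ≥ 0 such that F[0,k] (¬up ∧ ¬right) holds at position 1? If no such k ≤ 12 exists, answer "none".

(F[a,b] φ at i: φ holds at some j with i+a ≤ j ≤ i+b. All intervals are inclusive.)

Scan j = 1,2,… for (¬up ∧ ¬right):
  j=1: fails
  j=2: fails
  j=3: fails
  j=4: fails
  j=5: holds
First hit at j=5, so smallest k = 5-1 = 4.

4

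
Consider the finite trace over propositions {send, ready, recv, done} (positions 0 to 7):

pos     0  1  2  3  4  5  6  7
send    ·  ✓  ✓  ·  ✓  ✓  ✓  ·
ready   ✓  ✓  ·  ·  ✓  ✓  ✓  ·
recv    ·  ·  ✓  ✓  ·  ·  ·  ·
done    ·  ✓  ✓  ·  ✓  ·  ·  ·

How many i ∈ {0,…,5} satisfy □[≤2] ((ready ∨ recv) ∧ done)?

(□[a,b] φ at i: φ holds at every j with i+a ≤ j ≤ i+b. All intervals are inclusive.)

0

Evaluate at each i in [0,5]:
  i=0: ✗ (fails at j=0)
  i=1: ✗ (fails at j=3)
  i=2: ✗ (fails at j=3)
  i=3: ✗ (fails at j=3)
  i=4: ✗ (fails at j=5)
  i=5: ✗ (fails at j=5)
Positions where it holds: {} → 0.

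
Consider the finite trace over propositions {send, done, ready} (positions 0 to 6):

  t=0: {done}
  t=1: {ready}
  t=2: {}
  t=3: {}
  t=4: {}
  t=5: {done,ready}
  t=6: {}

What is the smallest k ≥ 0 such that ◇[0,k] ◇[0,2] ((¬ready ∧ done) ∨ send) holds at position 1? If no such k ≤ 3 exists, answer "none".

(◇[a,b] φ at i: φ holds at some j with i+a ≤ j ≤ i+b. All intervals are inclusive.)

Scan j = 1,2,… for ◇[0,2] ((¬ready ∧ done) ∨ send):
  j=1: fails
  j=2: fails
  j=3: fails
  j=4: fails
No j in [1,4] satisfies it → none.

none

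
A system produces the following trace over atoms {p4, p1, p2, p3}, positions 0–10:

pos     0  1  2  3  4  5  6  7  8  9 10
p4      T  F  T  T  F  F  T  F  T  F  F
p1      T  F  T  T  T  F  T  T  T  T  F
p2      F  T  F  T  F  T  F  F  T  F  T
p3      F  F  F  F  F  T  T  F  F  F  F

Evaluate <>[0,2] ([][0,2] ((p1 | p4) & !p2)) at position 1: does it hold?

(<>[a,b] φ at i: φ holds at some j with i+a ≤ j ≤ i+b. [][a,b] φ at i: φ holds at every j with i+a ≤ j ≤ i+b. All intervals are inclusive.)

Check [][0,2] ((p1 | p4) & !p2) at each j in [1,3]:
  j=1: fails at 1
  j=2: fails at 3
  j=3: fails at 3
No position in the window satisfies it → formula fails.

No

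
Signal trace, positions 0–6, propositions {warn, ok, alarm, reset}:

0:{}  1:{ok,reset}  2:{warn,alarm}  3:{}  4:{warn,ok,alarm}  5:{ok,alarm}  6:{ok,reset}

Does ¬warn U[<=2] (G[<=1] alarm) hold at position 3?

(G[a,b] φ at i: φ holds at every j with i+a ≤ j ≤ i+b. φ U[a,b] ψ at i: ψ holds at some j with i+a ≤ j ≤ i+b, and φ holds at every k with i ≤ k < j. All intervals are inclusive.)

Yes

Need some j in [3,5] with G[<=1] alarm, and ¬warn at every k in [3,j-1].
  j=3: G[<=1] alarm — fails at 3.
  j=4: G[<=1] alarm holds; ¬warn holds at every k in [3,3] → satisfied.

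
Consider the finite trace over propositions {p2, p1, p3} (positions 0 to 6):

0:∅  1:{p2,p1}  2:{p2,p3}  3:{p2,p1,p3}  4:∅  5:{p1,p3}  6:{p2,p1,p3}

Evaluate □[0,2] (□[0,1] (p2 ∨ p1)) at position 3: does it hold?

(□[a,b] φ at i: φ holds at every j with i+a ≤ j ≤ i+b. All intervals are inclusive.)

Check □[0,1] (p2 ∨ p1) at every j in [3,5]:
  j=3: fails at 4
  j=4: fails at 4
  j=5: holds on [5,6]
Fails at j=3 → formula fails.

False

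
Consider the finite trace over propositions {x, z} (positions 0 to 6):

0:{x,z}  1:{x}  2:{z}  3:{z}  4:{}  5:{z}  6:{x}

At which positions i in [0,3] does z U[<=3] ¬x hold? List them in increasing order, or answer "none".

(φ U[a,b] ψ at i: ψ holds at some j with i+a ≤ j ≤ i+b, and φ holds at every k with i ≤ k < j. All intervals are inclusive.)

Evaluate at each i in [0,3]:
  i=0: ✗ (lhs fails at k=1 before rhs at j=2)
  i=1: ✗ (lhs fails at k=1 before rhs at j=2)
  i=2: ✓ (rhs at j=2)
  i=3: ✓ (rhs at j=3)

2, 3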